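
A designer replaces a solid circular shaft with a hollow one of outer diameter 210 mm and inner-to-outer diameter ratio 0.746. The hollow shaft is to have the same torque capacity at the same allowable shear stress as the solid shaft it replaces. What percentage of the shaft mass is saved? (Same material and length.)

43.2 %

Equal τ_max and T ⇒ the solid shaft needs d_s³ = d_o³(1−k⁴), so d_s = 210·(1−0.746⁴)^(1/3) = 185.6 mm.
Area ratio A_h/A_s = d_o²(1−k²)/d_s² = (1−k²)/(1−k⁴)^(2/3) = 0.5678.
Mass saving = 1 − 0.5678 = 43.2 %.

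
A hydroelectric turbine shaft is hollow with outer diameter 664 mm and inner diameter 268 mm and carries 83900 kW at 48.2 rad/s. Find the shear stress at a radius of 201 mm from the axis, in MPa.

18.8 MPa

ω = 48.2 rad/s, so T = P/ω = 83900×10³ / 48.20 = 1.741e6 N·m.
J = π(d_o⁴ − d_i⁴)/32 = π(0.664⁴ − 0.268⁴)/32 = 0.01858 m⁴.
Shear stress varies linearly with radius: τ = T·r/J = 1.741e6 × 0.201 / 0.01858 = 1.883×10^7 Pa.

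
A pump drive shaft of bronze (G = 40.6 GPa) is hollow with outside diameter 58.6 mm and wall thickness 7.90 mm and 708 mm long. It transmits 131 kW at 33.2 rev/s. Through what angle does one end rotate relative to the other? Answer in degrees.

0.758°

ω = 2π·33.2 = 208.6 rad/s, so T = P/ω = 131×10³ / 208.6 = 628.0 N·m.
J = π(d_o⁴ − d_i⁴)/32 = π(0.0586⁴ − 0.0428⁴)/32 = 8.282×10^-7 m⁴.
θ = T·L/(G·J) = 628.0 × 0.708 / (40.6×10⁹ × 8.282×10^-7) = 0.01322 rad.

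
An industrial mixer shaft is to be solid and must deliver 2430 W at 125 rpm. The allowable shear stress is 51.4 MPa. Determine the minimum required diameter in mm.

26.4 mm

ω = 2π·125/60 = 13.09 rad/s, so T = P/ω = 2430 / 13.09 = 185.6 N·m.
For a solid shaft τ_max = 16T/(πd³), so d = (16T/(π τ_allow))^(1/3) = (16·185.6/(π·5.14×10^7))^(1/3) = 0.02640 m.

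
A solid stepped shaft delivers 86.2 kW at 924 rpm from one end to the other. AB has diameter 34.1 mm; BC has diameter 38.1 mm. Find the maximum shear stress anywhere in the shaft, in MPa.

114 MPa

ω = 2π·924/60 = 96.76 rad/s, so T = P/ω = 86.2×10³ / 96.76 = 890.9 N·m.
Under the same torque, τ_max = 16T/(πd³) is largest where d is smallest — segment AB (d = 34.1 mm).
τ_max = 16·890.9/(π·(0.0341)³) = 1.144×10^8 Pa.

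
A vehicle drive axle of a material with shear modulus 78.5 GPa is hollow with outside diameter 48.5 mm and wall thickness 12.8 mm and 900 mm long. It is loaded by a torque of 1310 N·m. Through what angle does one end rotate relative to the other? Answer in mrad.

29.1 mrad

J = π(d_o⁴ − d_i⁴)/32 = π(0.0485⁴ − 0.0229⁴)/32 = 5.162×10^-7 m⁴.
θ = T·L/(G·J) = 1310 × 0.900 / (78.5×10⁹ × 5.162×10^-7) = 0.02909 rad.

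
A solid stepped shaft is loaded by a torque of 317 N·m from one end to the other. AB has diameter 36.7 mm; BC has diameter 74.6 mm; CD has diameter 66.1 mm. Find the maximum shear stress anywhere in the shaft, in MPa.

Under the same torque, τ_max = 16T/(πd³) is largest where d is smallest — segment AB (d = 36.7 mm).
τ_max = 16·317.0/(π·(0.0367)³) = 3.266×10^7 Pa.

32.7 MPa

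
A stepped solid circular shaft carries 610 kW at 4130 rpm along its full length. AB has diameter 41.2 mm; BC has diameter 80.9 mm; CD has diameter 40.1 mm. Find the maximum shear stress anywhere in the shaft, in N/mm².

111 N/mm²

ω = 2π·4130/60 = 432.5 rad/s, so T = P/ω = 610×10³ / 432.5 = 1410 N·m.
Under the same torque, τ_max = 16T/(πd³) is largest where d is smallest — segment CD (d = 40.1 mm).
τ_max = 16·1410/(π·(0.0401)³) = 1.114×10^8 Pa.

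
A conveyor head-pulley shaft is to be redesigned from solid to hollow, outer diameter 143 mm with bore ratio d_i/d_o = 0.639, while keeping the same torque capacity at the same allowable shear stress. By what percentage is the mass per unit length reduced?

Equal τ_max and T ⇒ the solid shaft needs d_s³ = d_o³(1−k⁴), so d_s = 143·(1−0.639⁴)^(1/3) = 134.6 mm.
Area ratio A_h/A_s = d_o²(1−k²)/d_s² = (1−k²)/(1−k⁴)^(2/3) = 0.6682.
Mass saving = 1 − 0.6682 = 33.2 %.

33.2 %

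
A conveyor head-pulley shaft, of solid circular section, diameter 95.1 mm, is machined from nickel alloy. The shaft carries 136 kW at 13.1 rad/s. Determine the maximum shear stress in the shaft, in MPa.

61.5 MPa

ω = 13.1 rad/s, so T = P/ω = 136×10³ / 13.10 = 10380 N·m.
J = πd⁴/32 = π(0.0951)⁴/32 = 8.030×10^-6 m⁴.
τ_max = T·r/J = 10380 × 0.0475 / 8.030×10^-6 = 6.147×10^7 Pa.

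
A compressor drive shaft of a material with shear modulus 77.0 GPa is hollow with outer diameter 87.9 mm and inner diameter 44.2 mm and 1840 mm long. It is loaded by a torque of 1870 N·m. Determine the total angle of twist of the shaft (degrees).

J = π(d_o⁴ − d_i⁴)/32 = π(0.0879⁴ − 0.0442⁴)/32 = 5.486×10^-6 m⁴.
θ = T·L/(G·J) = 1870 × 1.84 / (77.0×10⁹ × 5.486×10^-6) = 8.145×10^-3 rad.

0.467°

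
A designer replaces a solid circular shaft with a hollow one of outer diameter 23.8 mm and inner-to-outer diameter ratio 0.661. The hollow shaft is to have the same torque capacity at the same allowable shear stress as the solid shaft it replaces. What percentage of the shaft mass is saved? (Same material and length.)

Equal τ_max and T ⇒ the solid shaft needs d_s³ = d_o³(1−k⁴), so d_s = 23.8·(1−0.661⁴)^(1/3) = 22.18 mm.
Area ratio A_h/A_s = d_o²(1−k²)/d_s² = (1−k²)/(1−k⁴)^(2/3) = 0.6485.
Mass saving = 1 − 0.6485 = 35.2 %.

35.2 %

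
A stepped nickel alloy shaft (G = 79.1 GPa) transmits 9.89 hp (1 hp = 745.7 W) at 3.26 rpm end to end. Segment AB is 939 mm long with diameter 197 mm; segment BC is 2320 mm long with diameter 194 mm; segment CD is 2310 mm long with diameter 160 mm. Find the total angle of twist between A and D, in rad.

0.0161 rad

ω = 2π·3.26/60 = 0.3414 rad/s, so T = P/ω = 9.89×745.7 / 0.3414 = 21600 N·m.
J_AB = π(0.197)⁴/32 = 1.48×10^-4 m⁴; J_BC = π(0.194)⁴/32 = 1.39×10^-4 m⁴; J_CD = π(0.160)⁴/32 = 6.43×10^-5 m⁴.
θ = (T/G)·Σ L_i/J_i = (21600/79.1×10⁹)·(0.939/1.48×10^-4 + 2.32/1.39×10^-4 + 2.31/6.43×10^-5) = 0.01610 rad.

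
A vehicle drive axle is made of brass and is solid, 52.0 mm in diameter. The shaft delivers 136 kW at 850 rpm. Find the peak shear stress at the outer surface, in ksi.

8.03 ksi

ω = 2π·850/60 = 89.01 rad/s, so T = P/ω = 136×10³ / 89.01 = 1528 N·m.
J = πd⁴/32 = π(0.0520)⁴/32 = 7.178×10^-7 m⁴.
τ_max = T·r/J = 1528 × 0.0260 / 7.178×10^-7 = 5.534×10^7 Pa.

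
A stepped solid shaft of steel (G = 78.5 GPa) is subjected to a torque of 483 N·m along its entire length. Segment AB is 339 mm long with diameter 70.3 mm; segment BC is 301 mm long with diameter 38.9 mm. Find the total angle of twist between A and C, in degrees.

0.522°

J_AB = π(0.0703)⁴/32 = 2.40×10^-6 m⁴; J_BC = π(0.0389)⁴/32 = 2.25×10^-7 m⁴.
θ = (T/G)·Σ L_i/J_i = (483.0/78.5×10⁹)·(0.339/2.40×10^-6 + 0.301/2.25×10^-7) = 9.108×10^-3 rad.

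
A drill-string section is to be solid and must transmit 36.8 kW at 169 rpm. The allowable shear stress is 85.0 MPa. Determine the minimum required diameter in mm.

49.9 mm

ω = 2π·169/60 = 17.70 rad/s, so T = P/ω = 36.8×10³ / 17.70 = 2079 N·m.
For a solid shaft τ_max = 16T/(πd³), so d = (16T/(π τ_allow))^(1/3) = (16·2079/(π·8.50×10^7))^(1/3) = 0.04995 m.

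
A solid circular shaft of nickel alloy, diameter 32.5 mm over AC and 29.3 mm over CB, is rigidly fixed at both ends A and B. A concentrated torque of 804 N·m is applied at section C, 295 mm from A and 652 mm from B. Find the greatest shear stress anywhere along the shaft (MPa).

Compatibility: T_A·a/J_AC = T_B·b/J_CB with T_A + T_B = T₀.
J_AC = 1.10×10^-7 m⁴, J_CB = 7.24×10^-8 m⁴, so T_A = T₀·(J_AC/a)/((J_AC/a)+(J_CB/b)) = 619.0 N·m, T_B = 185.0 N·m.
τ in each portion: τ_AC = 9.18×10^7 Pa, τ_CB = 3.75×10^7 Pa; maximum is in AC.
τ_max = T_AC·r/J = 619.0·0.0163/1.10×10^-7 = 9.183×10^7 Pa.

91.8 MPa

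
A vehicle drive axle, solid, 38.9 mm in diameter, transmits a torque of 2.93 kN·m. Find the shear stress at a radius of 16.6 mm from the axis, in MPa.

216 MPa

J = πd⁴/32 = π(0.0389)⁴/32 = 2.248×10^-7 m⁴.
Shear stress varies linearly with radius: τ = T·r/J = 2930 × 0.0166 / 2.248×10^-7 = 2.164×10^8 Pa.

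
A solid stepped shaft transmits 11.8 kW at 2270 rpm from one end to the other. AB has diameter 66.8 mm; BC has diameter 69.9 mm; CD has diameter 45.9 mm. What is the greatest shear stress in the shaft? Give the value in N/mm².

ω = 2π·2270/60 = 237.7 rad/s, so T = P/ω = 11.8×10³ / 237.7 = 49.64 N·m.
Under the same torque, τ_max = 16T/(πd³) is largest where d is smallest — segment CD (d = 45.9 mm).
τ_max = 16·49.64/(π·(0.0459)³) = 2.614×10^6 Pa.

2.61 N/mm²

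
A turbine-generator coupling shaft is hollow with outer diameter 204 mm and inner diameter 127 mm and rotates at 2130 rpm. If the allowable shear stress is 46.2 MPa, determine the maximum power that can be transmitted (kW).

14600 kW

J = π(d_o⁴ − d_i⁴)/32 = π(0.204⁴ − 0.127⁴)/32 = 1.445×10^-4 m⁴.
T_max = τ_allow·J/r = 4.62×10^7 × 1.445×10^-4 / 0.102 = 65440 N·m.
ω = 2π·2130/60 = 223.1 rad/s, so P_max = T_max·ω = 1.460×10^7 W.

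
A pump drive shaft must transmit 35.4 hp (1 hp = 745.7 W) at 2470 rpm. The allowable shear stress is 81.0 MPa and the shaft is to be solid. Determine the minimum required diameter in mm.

ω = 2π·2470/60 = 258.7 rad/s, so T = P/ω = 35.4×745.7 / 258.7 = 102.1 N·m.
For a solid shaft τ_max = 16T/(πd³), so d = (16T/(π τ_allow))^(1/3) = (16·102.1/(π·8.10×10^7))^(1/3) = 0.01858 m.

18.6 mm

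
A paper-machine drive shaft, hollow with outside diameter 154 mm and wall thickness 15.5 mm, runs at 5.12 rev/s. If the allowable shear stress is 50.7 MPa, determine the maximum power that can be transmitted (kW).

694 kW

J = π(d_o⁴ − d_i⁴)/32 = π(0.154⁴ − 0.123⁴)/32 = 3.275×10^-5 m⁴.
T_max = τ_allow·J/r = 5.07×10^7 × 3.275×10^-5 / 0.0770 = 21560 N·m.
ω = 2π·5.12 = 32.17 rad/s, so P_max = T_max·ω = 6.937×10^5 W.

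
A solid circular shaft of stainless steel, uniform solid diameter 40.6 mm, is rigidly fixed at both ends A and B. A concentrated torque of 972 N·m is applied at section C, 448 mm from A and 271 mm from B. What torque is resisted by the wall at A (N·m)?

366 N·m

With uniform GJ and both ends fixed, compatibility θ_AC = θ_CB gives T_A·a = T_B·b, together with T_A + T_B = T₀.
T_A = T₀·b/(a+b) = 972.0·271/719.0 = 366.4 N·m; T_B = 605.6 N·m.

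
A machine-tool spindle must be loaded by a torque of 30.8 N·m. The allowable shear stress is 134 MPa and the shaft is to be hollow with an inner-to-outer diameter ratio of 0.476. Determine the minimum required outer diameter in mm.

10.7 mm

For a hollow shaft with d_i/d_o = 0.476: τ_max = 16T/(π d_o³ (1−k⁴)), so d_o = [16T/(π τ_allow (1−k⁴))]^(1/3) = [16·30.80/(π·1.34×10^8·0.9487)]^(1/3) = 0.01073 m.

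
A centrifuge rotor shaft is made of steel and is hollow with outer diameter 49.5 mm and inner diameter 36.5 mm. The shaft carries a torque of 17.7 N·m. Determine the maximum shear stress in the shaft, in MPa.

J = π(d_o⁴ − d_i⁴)/32 = π(0.0495⁴ − 0.0365⁴)/32 = 4.152×10^-7 m⁴.
τ_max = T·r/J = 17.70 × 0.0248 / 4.152×10^-7 = 1.055×10^6 Pa.

1.06 MPa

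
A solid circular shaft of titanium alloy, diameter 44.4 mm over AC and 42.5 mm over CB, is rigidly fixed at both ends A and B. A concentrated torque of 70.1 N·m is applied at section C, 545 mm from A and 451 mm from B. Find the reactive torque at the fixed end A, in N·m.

Compatibility: T_A·a/J_AC = T_B·b/J_CB with T_A + T_B = T₀.
J_AC = 3.82×10^-7 m⁴, J_CB = 3.20×10^-7 m⁴, so T_A = T₀·(J_AC/a)/((J_AC/a)+(J_CB/b)) = 34.80 N·m, T_B = 35.30 N·m.

34.8 N·m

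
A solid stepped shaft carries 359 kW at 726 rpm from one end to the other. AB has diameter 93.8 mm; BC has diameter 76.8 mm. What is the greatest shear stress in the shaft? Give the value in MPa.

ω = 2π·726/60 = 76.03 rad/s, so T = P/ω = 359×10³ / 76.03 = 4722 N·m.
Under the same torque, τ_max = 16T/(πd³) is largest where d is smallest — segment BC (d = 76.8 mm).
τ_max = 16·4722/(π·(0.0768)³) = 5.309×10^7 Pa.

53.1 MPa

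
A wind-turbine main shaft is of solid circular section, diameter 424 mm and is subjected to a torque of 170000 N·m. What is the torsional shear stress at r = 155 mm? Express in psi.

1200 psi

J = πd⁴/32 = π(0.424)⁴/32 = 3.173×10^-3 m⁴.
Shear stress varies linearly with radius: τ = T·r/J = 170000 × 0.155 / 3.173×10^-3 = 8.305×10^6 Pa.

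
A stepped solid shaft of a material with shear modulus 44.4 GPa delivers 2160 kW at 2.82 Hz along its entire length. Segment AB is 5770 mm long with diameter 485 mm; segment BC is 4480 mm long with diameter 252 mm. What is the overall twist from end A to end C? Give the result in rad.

0.0340 rad

ω = 2π·2.82 = 17.72 rad/s, so T = P/ω = 2160×10³ / 17.72 = 121900 N·m.
J_AB = π(0.485)⁴/32 = 5.43×10^-3 m⁴; J_BC = π(0.252)⁴/32 = 3.96×10^-4 m⁴.
θ = (T/G)·Σ L_i/J_i = (121900/44.4×10⁹)·(5.77/5.43×10^-3 + 4.48/3.96×10^-4) = 0.03398 rad.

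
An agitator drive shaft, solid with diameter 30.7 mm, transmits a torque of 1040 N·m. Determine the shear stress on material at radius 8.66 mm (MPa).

103 MPa

J = πd⁴/32 = π(0.0307)⁴/32 = 8.721×10^-8 m⁴.
Shear stress varies linearly with radius: τ = T·r/J = 1040 × 0.00866 / 8.721×10^-8 = 1.033×10^8 Pa.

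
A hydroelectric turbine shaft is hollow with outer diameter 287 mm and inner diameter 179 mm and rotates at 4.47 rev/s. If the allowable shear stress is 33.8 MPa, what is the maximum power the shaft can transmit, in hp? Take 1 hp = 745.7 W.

J = π(d_o⁴ − d_i⁴)/32 = π(0.287⁴ − 0.179⁴)/32 = 5.653×10^-4 m⁴.
T_max = τ_allow·J/r = 3.38×10^7 × 5.653×10^-4 / 0.143 = 133100 N·m.
ω = 2π·4.47 = 28.09 rad/s, so P_max = T_max·ω = 3.740×10^6 W.

5010 hp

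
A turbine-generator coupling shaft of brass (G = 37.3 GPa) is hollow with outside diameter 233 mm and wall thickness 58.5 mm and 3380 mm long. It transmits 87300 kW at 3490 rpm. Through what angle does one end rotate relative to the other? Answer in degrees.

ω = 2π·3490/60 = 365.5 rad/s, so T = P/ω = 87300×10³ / 365.5 = 238900 N·m.
J = π(d_o⁴ − d_i⁴)/32 = π(0.233⁴ − 0.116⁴)/32 = 2.716×10^-4 m⁴.
θ = T·L/(G·J) = 238900 × 3.38 / (37.3×10⁹ × 2.716×10^-4) = 0.07970 rad.

4.57°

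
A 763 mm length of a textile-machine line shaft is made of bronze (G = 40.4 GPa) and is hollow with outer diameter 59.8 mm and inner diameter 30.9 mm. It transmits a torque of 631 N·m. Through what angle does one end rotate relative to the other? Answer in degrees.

J = π(d_o⁴ − d_i⁴)/32 = π(0.0598⁴ − 0.0309⁴)/32 = 1.166×10^-6 m⁴.
θ = T·L/(G·J) = 631.0 × 0.763 / (40.4×10⁹ × 1.166×10^-6) = 0.01022 rad.

0.586°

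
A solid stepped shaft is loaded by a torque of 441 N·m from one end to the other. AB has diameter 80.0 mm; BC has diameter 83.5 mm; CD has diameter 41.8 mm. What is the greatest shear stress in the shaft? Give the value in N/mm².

30.8 N/mm²

Under the same torque, τ_max = 16T/(πd³) is largest where d is smallest — segment CD (d = 41.8 mm).
τ_max = 16·441.0/(π·(0.0418)³) = 3.075×10^7 Pa.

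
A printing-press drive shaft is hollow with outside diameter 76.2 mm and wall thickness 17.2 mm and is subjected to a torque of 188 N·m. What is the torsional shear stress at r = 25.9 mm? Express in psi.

J = π(d_o⁴ − d_i⁴)/32 = π(0.0762⁴ − 0.0418⁴)/32 = 3.010×10^-6 m⁴.
Shear stress varies linearly with radius: τ = T·r/J = 188.0 × 0.0259 / 3.010×10^-6 = 1.618×10^6 Pa.

235 psi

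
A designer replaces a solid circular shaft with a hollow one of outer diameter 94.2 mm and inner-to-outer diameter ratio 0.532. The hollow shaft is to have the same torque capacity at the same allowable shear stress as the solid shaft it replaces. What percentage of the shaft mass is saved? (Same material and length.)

Equal τ_max and T ⇒ the solid shaft needs d_s³ = d_o³(1−k⁴), so d_s = 94.2·(1−0.532⁴)^(1/3) = 91.61 mm.
Area ratio A_h/A_s = d_o²(1−k²)/d_s² = (1−k²)/(1−k⁴)^(2/3) = 0.7580.
Mass saving = 1 − 0.7580 = 24.2 %.

24.2 %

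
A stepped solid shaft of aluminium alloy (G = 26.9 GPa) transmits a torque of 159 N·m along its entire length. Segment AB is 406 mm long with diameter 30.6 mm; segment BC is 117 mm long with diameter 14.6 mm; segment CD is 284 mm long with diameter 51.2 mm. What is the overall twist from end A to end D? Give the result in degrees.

J_AB = π(0.0306)⁴/32 = 8.61×10^-8 m⁴; J_BC = π(0.0146)⁴/32 = 4.46×10^-9 m⁴; J_CD = π(0.0512)⁴/32 = 6.75×10^-7 m⁴.
θ = (T/G)·Σ L_i/J_i = (159.0/26.9×10⁹)·(0.406/8.61×10^-8 + 0.117/4.46×10^-9 + 0.284/6.75×10^-7) = 0.1854 rad.

10.6°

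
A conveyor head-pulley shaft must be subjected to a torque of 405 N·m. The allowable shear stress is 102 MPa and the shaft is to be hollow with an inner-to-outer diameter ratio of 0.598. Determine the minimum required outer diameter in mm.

For a hollow shaft with d_i/d_o = 0.598: τ_max = 16T/(π d_o³ (1−k⁴)), so d_o = [16T/(π τ_allow (1−k⁴))]^(1/3) = [16·405.0/(π·1.02×10^8·0.8721)]^(1/3) = 0.02852 m.

28.5 mm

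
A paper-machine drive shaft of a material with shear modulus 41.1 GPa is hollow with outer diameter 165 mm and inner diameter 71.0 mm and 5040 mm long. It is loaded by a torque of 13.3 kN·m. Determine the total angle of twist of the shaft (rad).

0.0232 rad

J = π(d_o⁴ − d_i⁴)/32 = π(0.165⁴ − 0.0710⁴)/32 = 7.027×10^-5 m⁴.
θ = T·L/(G·J) = 13300 × 5.04 / (41.1×10⁹ × 7.027×10^-5) = 0.02321 rad.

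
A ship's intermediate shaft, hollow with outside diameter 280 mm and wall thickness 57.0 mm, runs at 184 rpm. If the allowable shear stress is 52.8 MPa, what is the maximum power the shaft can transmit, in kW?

3840 kW

J = π(d_o⁴ − d_i⁴)/32 = π(0.280⁴ − 0.166⁴)/32 = 5.289×10^-4 m⁴.
T_max = τ_allow·J/r = 5.28×10^7 × 5.289×10^-4 / 0.140 = 199500 N·m.
ω = 2π·184/60 = 19.27 rad/s, so P_max = T_max·ω = 3.843×10^6 W.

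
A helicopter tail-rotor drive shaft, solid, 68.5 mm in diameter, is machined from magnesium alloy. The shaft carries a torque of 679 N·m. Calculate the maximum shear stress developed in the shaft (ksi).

J = πd⁴/32 = π(0.0685)⁴/32 = 2.162×10^-6 m⁴.
τ_max = T·r/J = 679.0 × 0.0343 / 2.162×10^-6 = 1.076×10^7 Pa.

1.56 ksi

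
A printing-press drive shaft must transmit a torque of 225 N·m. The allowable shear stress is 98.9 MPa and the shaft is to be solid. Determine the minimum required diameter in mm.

22.6 mm

For a solid shaft τ_max = 16T/(πd³), so d = (16T/(π τ_allow))^(1/3) = (16·225.0/(π·9.89×10^7))^(1/3) = 0.02263 m.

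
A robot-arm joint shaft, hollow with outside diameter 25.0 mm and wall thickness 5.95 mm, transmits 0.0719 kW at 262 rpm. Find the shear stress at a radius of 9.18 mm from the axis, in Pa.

678000 Pa

ω = 2π·262/60 = 27.44 rad/s, so T = P/ω = 0.0719×10³ / 27.44 = 2.621 N·m.
J = π(d_o⁴ − d_i⁴)/32 = π(0.0250⁴ − 0.0131⁴)/32 = 3.546×10^-8 m⁴.
Shear stress varies linearly with radius: τ = T·r/J = 2.621 × 0.00918 / 3.546×10^-8 = 6.785×10^5 Pa.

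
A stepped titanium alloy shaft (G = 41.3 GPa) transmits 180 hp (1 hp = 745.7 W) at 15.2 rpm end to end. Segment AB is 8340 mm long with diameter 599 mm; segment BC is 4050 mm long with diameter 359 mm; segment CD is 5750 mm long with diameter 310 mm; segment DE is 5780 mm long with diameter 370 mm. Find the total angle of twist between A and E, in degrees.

1.48°

ω = 2π·15.2/60 = 1.592 rad/s, so T = P/ω = 180×745.7 / 1.592 = 84330 N·m.
J_AB = π(0.599)⁴/32 = 0.0126 m⁴; J_BC = π(0.359)⁴/32 = 1.63×10^-3 m⁴; J_CD = π(0.310)⁴/32 = 9.07×10^-4 m⁴; J_DE = π(0.370)⁴/32 = 1.84×10^-3 m⁴.
θ = (T/G)·Σ L_i/J_i = (84330/41.3×10⁹)·(8.34/0.0126 + 4.05/1.63×10^-3 + 5.75/9.07×10^-4 + 5.78/1.84×10^-3) = 0.02578 rad.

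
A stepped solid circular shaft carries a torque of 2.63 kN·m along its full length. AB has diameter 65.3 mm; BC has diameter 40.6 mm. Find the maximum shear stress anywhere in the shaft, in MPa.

200 MPa

Under the same torque, τ_max = 16T/(πd³) is largest where d is smallest — segment BC (d = 40.6 mm).
τ_max = 16·2630/(π·(0.0406)³) = 2.001×10^8 Pa.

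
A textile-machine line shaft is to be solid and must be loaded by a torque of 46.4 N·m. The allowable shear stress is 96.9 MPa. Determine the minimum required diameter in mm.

For a solid shaft τ_max = 16T/(πd³), so d = (16T/(π τ_allow))^(1/3) = (16·46.40/(π·9.69×10^7))^(1/3) = 0.01346 m.

13.5 mm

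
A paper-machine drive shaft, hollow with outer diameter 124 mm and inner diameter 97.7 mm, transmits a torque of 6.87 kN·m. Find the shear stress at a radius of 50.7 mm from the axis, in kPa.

J = π(d_o⁴ − d_i⁴)/32 = π(0.124⁴ − 0.0977⁴)/32 = 1.427×10^-5 m⁴.
Shear stress varies linearly with radius: τ = T·r/J = 6870 × 0.0507 / 1.427×10^-5 = 2.442×10^7 Pa.

24400 kPa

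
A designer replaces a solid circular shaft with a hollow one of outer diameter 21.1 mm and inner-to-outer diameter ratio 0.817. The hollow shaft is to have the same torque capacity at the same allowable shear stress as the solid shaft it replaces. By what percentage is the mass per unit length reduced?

Equal τ_max and T ⇒ the solid shaft needs d_s³ = d_o³(1−k⁴), so d_s = 21.1·(1−0.817⁴)^(1/3) = 17.33 mm.
Area ratio A_h/A_s = d_o²(1−k²)/d_s² = (1−k²)/(1−k⁴)^(2/3) = 0.4927.
Mass saving = 1 − 0.4927 = 50.7 %.

50.7 %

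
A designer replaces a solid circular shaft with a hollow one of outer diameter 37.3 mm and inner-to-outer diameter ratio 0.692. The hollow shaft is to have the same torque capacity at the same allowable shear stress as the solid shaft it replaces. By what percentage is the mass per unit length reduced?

Equal τ_max and T ⇒ the solid shaft needs d_s³ = d_o³(1−k⁴), so d_s = 37.3·(1−0.692⁴)^(1/3) = 34.20 mm.
Area ratio A_h/A_s = d_o²(1−k²)/d_s² = (1−k²)/(1−k⁴)^(2/3) = 0.6200.
Mass saving = 1 − 0.6200 = 38.0 %.

38.0 %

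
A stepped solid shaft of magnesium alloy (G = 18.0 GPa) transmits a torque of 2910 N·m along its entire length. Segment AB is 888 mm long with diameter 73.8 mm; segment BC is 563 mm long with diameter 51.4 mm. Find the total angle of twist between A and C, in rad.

J_AB = π(0.0738)⁴/32 = 2.91×10^-6 m⁴; J_BC = π(0.0514)⁴/32 = 6.85×10^-7 m⁴.
θ = (T/G)·Σ L_i/J_i = (2910/18.0×10⁹)·(0.888/2.91×10^-6 + 0.563/6.85×10^-7) = 0.1821 rad.

0.182 rad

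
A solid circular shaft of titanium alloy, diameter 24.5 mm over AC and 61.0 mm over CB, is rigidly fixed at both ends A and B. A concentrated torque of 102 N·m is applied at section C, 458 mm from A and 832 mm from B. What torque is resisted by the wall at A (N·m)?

4.60 N·m

Compatibility: T_A·a/J_AC = T_B·b/J_CB with T_A + T_B = T₀.
J_AC = 3.54×10^-8 m⁴, J_CB = 1.36×10^-6 m⁴, so T_A = T₀·(J_AC/a)/((J_AC/a)+(J_CB/b)) = 4.604 N·m, T_B = 97.40 N·m.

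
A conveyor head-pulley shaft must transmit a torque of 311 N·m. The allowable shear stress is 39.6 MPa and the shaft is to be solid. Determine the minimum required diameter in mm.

For a solid shaft τ_max = 16T/(πd³), so d = (16T/(π τ_allow))^(1/3) = (16·311.0/(π·3.96×10^7))^(1/3) = 0.03420 m.

34.2 mm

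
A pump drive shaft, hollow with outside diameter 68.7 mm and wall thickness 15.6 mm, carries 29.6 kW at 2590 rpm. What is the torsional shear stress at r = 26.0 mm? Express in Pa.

1.42e6 Pa

ω = 2π·2590/60 = 271.2 rad/s, so T = P/ω = 29.6×10³ / 271.2 = 109.1 N·m.
J = π(d_o⁴ − d_i⁴)/32 = π(0.0687⁴ − 0.0375⁴)/32 = 1.993×10^-6 m⁴.
Shear stress varies linearly with radius: τ = T·r/J = 109.1 × 0.0260 / 1.993×10^-6 = 1.424×10^6 Pa.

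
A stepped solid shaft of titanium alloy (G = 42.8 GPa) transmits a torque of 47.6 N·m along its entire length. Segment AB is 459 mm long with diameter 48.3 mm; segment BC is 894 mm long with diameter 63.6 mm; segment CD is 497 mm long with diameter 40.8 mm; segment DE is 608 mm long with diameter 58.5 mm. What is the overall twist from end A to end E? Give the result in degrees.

0.240°

J_AB = π(0.0483)⁴/32 = 5.34×10^-7 m⁴; J_BC = π(0.0636)⁴/32 = 1.61×10^-6 m⁴; J_CD = π(0.0408)⁴/32 = 2.72×10^-7 m⁴; J_DE = π(0.0585)⁴/32 = 1.15×10^-6 m⁴.
θ = (T/G)·Σ L_i/J_i = (47.60/42.8×10⁹)·(0.459/5.34×10^-7 + 0.894/1.61×10^-6 + 0.497/2.72×10^-7 + 0.608/1.15×10^-6) = 4.194×10^-3 rad.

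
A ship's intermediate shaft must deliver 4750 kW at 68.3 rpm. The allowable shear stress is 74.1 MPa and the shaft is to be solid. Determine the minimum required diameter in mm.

ω = 2π·68.3/60 = 7.152 rad/s, so T = P/ω = 4750×10³ / 7.152 = 664100 N·m.
For a solid shaft τ_max = 16T/(πd³), so d = (16T/(π τ_allow))^(1/3) = (16·664100/(π·7.41×10^7))^(1/3) = 0.3574 m.

357 mm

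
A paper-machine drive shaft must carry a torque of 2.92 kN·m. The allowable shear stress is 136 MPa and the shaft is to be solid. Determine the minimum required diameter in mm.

47.8 mm

For a solid shaft τ_max = 16T/(πd³), so d = (16T/(π τ_allow))^(1/3) = (16·2920/(π·1.36×10^8))^(1/3) = 0.04782 m.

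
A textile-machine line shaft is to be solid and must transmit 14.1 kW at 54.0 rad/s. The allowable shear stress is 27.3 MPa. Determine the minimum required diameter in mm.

36.5 mm

ω = 54.0 rad/s, so T = P/ω = 14.1×10³ / 54.00 = 261.1 N·m.
For a solid shaft τ_max = 16T/(πd³), so d = (16T/(π τ_allow))^(1/3) = (16·261.1/(π·2.73×10^7))^(1/3) = 0.03652 m.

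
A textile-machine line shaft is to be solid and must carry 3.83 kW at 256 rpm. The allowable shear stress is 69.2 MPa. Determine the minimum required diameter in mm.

21.9 mm

ω = 2π·256/60 = 26.81 rad/s, so T = P/ω = 3.83×10³ / 26.81 = 142.9 N·m.
For a solid shaft τ_max = 16T/(πd³), so d = (16T/(π τ_allow))^(1/3) = (16·142.9/(π·6.92×10^7))^(1/3) = 0.02191 m.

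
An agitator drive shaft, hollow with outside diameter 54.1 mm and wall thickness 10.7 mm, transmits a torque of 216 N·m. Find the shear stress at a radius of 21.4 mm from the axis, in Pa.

6.34e6 Pa

J = π(d_o⁴ − d_i⁴)/32 = π(0.0541⁴ − 0.0327⁴)/32 = 7.287×10^-7 m⁴.
Shear stress varies linearly with radius: τ = T·r/J = 216.0 × 0.0214 / 7.287×10^-7 = 6.343×10^6 Pa.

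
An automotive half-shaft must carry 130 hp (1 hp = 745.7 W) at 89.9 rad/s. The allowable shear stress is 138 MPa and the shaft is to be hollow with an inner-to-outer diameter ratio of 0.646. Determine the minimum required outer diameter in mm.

ω = 89.9 rad/s, so T = P/ω = 130×745.7 / 89.90 = 1078 N·m.
For a hollow shaft with d_i/d_o = 0.646: τ_max = 16T/(π d_o³ (1−k⁴)), so d_o = [16T/(π τ_allow (1−k⁴))]^(1/3) = [16·1078/(π·1.38×10^8·0.8258)]^(1/3) = 0.03639 m.

36.4 mm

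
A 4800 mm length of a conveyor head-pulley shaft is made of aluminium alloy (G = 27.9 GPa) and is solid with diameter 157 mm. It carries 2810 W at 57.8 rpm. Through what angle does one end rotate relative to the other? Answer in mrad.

1.34 mrad

ω = 2π·57.8/60 = 6.053 rad/s, so T = P/ω = 2810 / 6.053 = 464.2 N·m.
J = πd⁴/32 = π(0.157)⁴/32 = 5.965×10^-5 m⁴.
θ = T·L/(G·J) = 464.2 × 4.80 / (27.9×10⁹ × 5.965×10^-5) = 1.339×10^-3 rad.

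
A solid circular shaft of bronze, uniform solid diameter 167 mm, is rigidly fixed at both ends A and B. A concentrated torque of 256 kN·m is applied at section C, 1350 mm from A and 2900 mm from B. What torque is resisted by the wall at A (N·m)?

With uniform GJ and both ends fixed, compatibility θ_AC = θ_CB gives T_A·a = T_B·b, together with T_A + T_B = T₀.
T_A = T₀·b/(a+b) = 256000·2900/4250 = 174700 N·m; T_B = 81320 N·m.

175000 N·m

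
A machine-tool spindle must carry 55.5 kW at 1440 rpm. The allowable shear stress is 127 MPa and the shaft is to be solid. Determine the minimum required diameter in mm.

ω = 2π·1440/60 = 150.8 rad/s, so T = P/ω = 55.5×10³ / 150.8 = 368.0 N·m.
For a solid shaft τ_max = 16T/(πd³), so d = (16T/(π τ_allow))^(1/3) = (16·368.0/(π·1.27×10^8))^(1/3) = 0.02453 m.

24.5 mm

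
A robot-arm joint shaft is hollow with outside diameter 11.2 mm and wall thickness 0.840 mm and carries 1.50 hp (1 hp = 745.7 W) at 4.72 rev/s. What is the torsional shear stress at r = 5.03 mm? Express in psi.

ω = 2π·4.72 = 29.66 rad/s, so T = P/ω = 1.50×745.7 / 29.66 = 37.72 N·m.
J = π(d_o⁴ − d_i⁴)/32 = π(0.0112⁴ − 0.00952⁴)/32 = 7.384×10^-10 m⁴.
Shear stress varies linearly with radius: τ = T·r/J = 37.72 × 0.00503 / 7.384×10^-10 = 2.569×10^8 Pa.

37300 psi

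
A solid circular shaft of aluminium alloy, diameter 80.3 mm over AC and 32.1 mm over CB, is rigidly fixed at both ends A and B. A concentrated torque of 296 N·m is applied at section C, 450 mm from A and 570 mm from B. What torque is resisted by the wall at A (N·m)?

Compatibility: T_A·a/J_AC = T_B·b/J_CB with T_A + T_B = T₀.
J_AC = 4.08×10^-6 m⁴, J_CB = 1.04×10^-7 m⁴, so T_A = T₀·(J_AC/a)/((J_AC/a)+(J_CB/b)) = 290.2 N·m, T_B = 5.850 N·m.

290 N·m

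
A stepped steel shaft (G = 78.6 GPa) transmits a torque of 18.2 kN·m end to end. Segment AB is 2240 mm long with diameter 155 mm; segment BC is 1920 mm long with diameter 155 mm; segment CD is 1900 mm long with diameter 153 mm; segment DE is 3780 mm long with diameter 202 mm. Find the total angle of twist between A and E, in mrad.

30.5 mrad

J_AB = π(0.155)⁴/32 = 5.67×10^-5 m⁴; J_BC = π(0.155)⁴/32 = 5.67×10^-5 m⁴; J_CD = π(0.153)⁴/32 = 5.38×10^-5 m⁴; J_DE = π(0.202)⁴/32 = 1.63×10^-4 m⁴.
θ = (T/G)·Σ L_i/J_i = (18200/78.6×10⁹)·(2.24/5.67×10^-5 + 1.92/5.67×10^-5 + 1.90/5.38×10^-5 + 3.78/1.63×10^-4) = 0.03053 rad.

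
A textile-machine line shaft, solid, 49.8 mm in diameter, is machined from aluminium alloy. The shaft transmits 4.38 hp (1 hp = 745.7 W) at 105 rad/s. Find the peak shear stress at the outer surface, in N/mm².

ω = 105 rad/s, so T = P/ω = 4.38×745.7 / 105.0 = 31.11 N·m.
J = πd⁴/32 = π(0.0498)⁴/32 = 6.038×10^-7 m⁴.
τ_max = T·r/J = 31.11 × 0.0249 / 6.038×10^-7 = 1.283×10^6 Pa.

1.28 N/mm²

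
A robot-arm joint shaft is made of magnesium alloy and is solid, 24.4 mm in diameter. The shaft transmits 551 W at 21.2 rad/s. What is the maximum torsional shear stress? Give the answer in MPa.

9.11 MPa

ω = 21.2 rad/s, so T = P/ω = 551 / 21.20 = 25.99 N·m.
J = πd⁴/32 = π(0.0244)⁴/32 = 3.480×10^-8 m⁴.
τ_max = T·r/J = 25.99 × 0.0122 / 3.480×10^-8 = 9.112×10^6 Pa.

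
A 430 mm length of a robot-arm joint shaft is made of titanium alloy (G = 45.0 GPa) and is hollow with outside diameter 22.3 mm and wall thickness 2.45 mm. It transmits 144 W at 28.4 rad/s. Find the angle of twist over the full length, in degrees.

0.182°

ω = 28.4 rad/s, so T = P/ω = 144 / 28.40 = 5.070 N·m.
J = π(d_o⁴ − d_i⁴)/32 = π(0.0223⁴ − 0.0174⁴)/32 = 1.528×10^-8 m⁴.
θ = T·L/(G·J) = 5.070 × 0.430 / (45.0×10⁹ × 1.528×10^-8) = 3.171×10^-3 rad.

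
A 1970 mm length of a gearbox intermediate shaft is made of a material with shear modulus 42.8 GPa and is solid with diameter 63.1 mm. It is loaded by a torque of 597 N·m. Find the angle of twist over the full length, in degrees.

J = πd⁴/32 = π(0.0631)⁴/32 = 1.556×10^-6 m⁴.
θ = T·L/(G·J) = 597.0 × 1.97 / (42.8×10⁹ × 1.556×10^-6) = 0.01766 rad.

1.01°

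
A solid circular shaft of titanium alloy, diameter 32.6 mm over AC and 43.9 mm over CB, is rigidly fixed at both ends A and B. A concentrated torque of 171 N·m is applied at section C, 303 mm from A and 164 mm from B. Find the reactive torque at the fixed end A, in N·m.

Compatibility: T_A·a/J_AC = T_B·b/J_CB with T_A + T_B = T₀.
J_AC = 1.11×10^-7 m⁴, J_CB = 3.65×10^-7 m⁴, so T_A = T₀·(J_AC/a)/((J_AC/a)+(J_CB/b)) = 24.17 N·m, T_B = 146.8 N·m.

24.2 N·m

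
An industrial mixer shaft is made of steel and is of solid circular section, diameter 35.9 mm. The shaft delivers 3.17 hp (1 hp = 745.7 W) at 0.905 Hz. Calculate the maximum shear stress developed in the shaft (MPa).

45.8 MPa

ω = 2π·0.905 = 5.686 rad/s, so T = P/ω = 3.17×745.7 / 5.686 = 415.7 N·m.
J = πd⁴/32 = π(0.0359)⁴/32 = 1.631×10^-7 m⁴.
τ_max = T·r/J = 415.7 × 0.0180 / 1.631×10^-7 = 4.576×10^7 Pa.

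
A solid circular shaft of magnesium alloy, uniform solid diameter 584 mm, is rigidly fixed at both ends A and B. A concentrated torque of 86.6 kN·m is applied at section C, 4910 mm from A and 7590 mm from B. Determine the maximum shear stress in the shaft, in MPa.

With uniform GJ and both ends fixed, compatibility θ_AC = θ_CB gives T_A·a = T_B·b, together with T_A + T_B = T₀.
T_A = T₀·b/(a+b) = 86600·7590/12500 = 52580 N·m; T_B = 34020 N·m.
τ in each portion: τ_AC = 1.34×10^6 Pa, τ_CB = 8.70×10^5 Pa; maximum is in AC.
τ_max = T_AC·r/J = 52580·0.292/0.0114 = 1.345×10^6 Pa.

1.34 MPa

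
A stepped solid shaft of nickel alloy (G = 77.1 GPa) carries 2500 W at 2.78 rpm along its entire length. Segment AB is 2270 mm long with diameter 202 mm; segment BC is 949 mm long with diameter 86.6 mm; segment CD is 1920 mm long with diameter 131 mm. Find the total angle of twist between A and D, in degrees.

1.61°

ω = 2π·2.78/60 = 0.2911 rad/s, so T = P/ω = 2500 / 0.2911 = 8587 N·m.
J_AB = π(0.202)⁴/32 = 1.63×10^-4 m⁴; J_BC = π(0.0866)⁴/32 = 5.52×10^-6 m⁴; J_CD = π(0.131)⁴/32 = 2.89×10^-5 m⁴.
θ = (T/G)·Σ L_i/J_i = (8587/77.1×10⁹)·(2.27/1.63×10^-4 + 0.949/5.52×10^-6 + 1.92/2.89×10^-5) = 0.02809 rad.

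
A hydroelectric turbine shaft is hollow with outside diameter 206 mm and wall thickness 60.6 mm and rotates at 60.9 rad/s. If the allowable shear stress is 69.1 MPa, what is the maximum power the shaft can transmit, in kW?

7020 kW

J = π(d_o⁴ − d_i⁴)/32 = π(0.206⁴ − 0.0848⁴)/32 = 1.717×10^-4 m⁴.
T_max = τ_allow·J/r = 6.91×10^7 × 1.717×10^-4 / 0.103 = 115200 N·m.
ω = 60.9 rad/s, so P_max = T_max·ω = 7.016×10^6 W.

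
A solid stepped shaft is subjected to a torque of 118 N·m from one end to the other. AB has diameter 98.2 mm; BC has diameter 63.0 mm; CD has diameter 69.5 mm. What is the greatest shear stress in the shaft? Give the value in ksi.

0.349 ksi

Under the same torque, τ_max = 16T/(πd³) is largest where d is smallest — segment BC (d = 63.0 mm).
τ_max = 16·118.0/(π·(0.0630)³) = 2.403×10^6 Pa.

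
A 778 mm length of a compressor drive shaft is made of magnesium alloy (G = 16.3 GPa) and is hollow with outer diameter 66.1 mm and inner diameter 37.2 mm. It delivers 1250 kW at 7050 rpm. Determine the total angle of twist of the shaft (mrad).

47.9 mrad

ω = 2π·7050/60 = 738.3 rad/s, so T = P/ω = 1250×10³ / 738.3 = 1693 N·m.
J = π(d_o⁴ − d_i⁴)/32 = π(0.0661⁴ − 0.0372⁴)/32 = 1.686×10^-6 m⁴.
θ = T·L/(G·J) = 1693 × 0.778 / (16.3×10⁹ × 1.686×10^-6) = 0.04793 rad.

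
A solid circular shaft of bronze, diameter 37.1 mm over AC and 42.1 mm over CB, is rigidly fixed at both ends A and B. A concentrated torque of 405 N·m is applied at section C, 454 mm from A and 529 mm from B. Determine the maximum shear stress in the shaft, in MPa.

16.7 MPa

Compatibility: T_A·a/J_AC = T_B·b/J_CB with T_A + T_B = T₀.
J_AC = 1.86×10^-7 m⁴, J_CB = 3.08×10^-7 m⁴, so T_A = T₀·(J_AC/a)/((J_AC/a)+(J_CB/b)) = 167.1 N·m, T_B = 237.9 N·m.
τ in each portion: τ_AC = 1.67×10^7 Pa, τ_CB = 1.62×10^7 Pa; maximum is in AC.
τ_max = T_AC·r/J = 167.1·0.0186/1.86×10^-7 = 1.667×10^7 Pa.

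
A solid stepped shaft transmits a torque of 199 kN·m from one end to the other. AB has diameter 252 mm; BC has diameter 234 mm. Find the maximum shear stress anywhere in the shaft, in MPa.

Under the same torque, τ_max = 16T/(πd³) is largest where d is smallest — segment BC (d = 234 mm).
τ_max = 16·199000/(π·(0.234)³) = 7.910×10^7 Pa.

79.1 MPa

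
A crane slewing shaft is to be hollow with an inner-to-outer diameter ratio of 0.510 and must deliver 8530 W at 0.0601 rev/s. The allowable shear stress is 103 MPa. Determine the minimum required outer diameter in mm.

ω = 2π·0.0601 = 0.3776 rad/s, so T = P/ω = 8530 / 0.3776 = 22590 N·m.
For a hollow shaft with d_i/d_o = 0.510: τ_max = 16T/(π d_o³ (1−k⁴)), so d_o = [16T/(π τ_allow (1−k⁴))]^(1/3) = [16·22590/(π·1.03×10^8·0.9323)]^(1/3) = 0.1062 m.

106 mm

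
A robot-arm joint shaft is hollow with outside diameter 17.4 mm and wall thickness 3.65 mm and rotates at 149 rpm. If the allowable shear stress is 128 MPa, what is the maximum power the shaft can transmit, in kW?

1.83 kW

J = π(d_o⁴ − d_i⁴)/32 = π(0.0174⁴ − 0.0101⁴)/32 = 7.977×10^-9 m⁴.
T_max = τ_allow·J/r = 1.28×10^8 × 7.977×10^-9 / 0.00870 = 117.4 N·m.
ω = 2π·149/60 = 15.60 rad/s, so P_max = T_max·ω = 1831 W.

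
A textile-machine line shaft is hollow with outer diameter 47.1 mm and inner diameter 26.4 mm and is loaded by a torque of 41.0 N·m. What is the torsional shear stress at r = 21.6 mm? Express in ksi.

0.295 ksi

J = π(d_o⁴ − d_i⁴)/32 = π(0.0471⁴ − 0.0264⁴)/32 = 4.355×10^-7 m⁴.
Shear stress varies linearly with radius: τ = T·r/J = 41.00 × 0.0216 / 4.355×10^-7 = 2.034×10^6 Pa.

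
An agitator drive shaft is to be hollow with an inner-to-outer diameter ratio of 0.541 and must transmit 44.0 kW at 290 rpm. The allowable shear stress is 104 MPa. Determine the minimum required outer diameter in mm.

ω = 2π·290/60 = 30.37 rad/s, so T = P/ω = 44.0×10³ / 30.37 = 1449 N·m.
For a hollow shaft with d_i/d_o = 0.541: τ_max = 16T/(π d_o³ (1−k⁴)), so d_o = [16T/(π τ_allow (1−k⁴))]^(1/3) = [16·1449/(π·1.04×10^8·0.9143)]^(1/3) = 0.04265 m.

42.7 mm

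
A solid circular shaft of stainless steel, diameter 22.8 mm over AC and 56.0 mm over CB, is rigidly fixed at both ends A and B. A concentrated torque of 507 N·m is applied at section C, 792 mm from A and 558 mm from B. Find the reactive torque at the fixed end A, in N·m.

9.63 N·m

Compatibility: T_A·a/J_AC = T_B·b/J_CB with T_A + T_B = T₀.
J_AC = 2.65×10^-8 m⁴, J_CB = 9.65×10^-7 m⁴, so T_A = T₀·(J_AC/a)/((J_AC/a)+(J_CB/b)) = 9.629 N·m, T_B = 497.4 N·m.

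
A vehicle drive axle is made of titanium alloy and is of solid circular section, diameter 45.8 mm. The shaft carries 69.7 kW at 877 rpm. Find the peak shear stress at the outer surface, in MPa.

40.2 MPa

ω = 2π·877/60 = 91.84 rad/s, so T = P/ω = 69.7×10³ / 91.84 = 758.9 N·m.
J = πd⁴/32 = π(0.0458)⁴/32 = 4.320×10^-7 m⁴.
τ_max = T·r/J = 758.9 × 0.0229 / 4.320×10^-7 = 4.023×10^7 Pa.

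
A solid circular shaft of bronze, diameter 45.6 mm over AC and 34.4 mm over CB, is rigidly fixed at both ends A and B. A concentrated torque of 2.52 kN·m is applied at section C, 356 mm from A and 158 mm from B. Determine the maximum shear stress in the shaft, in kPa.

Compatibility: T_A·a/J_AC = T_B·b/J_CB with T_A + T_B = T₀.
J_AC = 4.24×10^-7 m⁴, J_CB = 1.37×10^-7 m⁴, so T_A = T₀·(J_AC/a)/((J_AC/a)+(J_CB/b)) = 1457 N·m, T_B = 1063 N·m.
τ in each portion: τ_AC = 7.83×10^7 Pa, τ_CB = 1.33×10^8 Pa; maximum is in CB.
τ_max = T_CB·r/J = 1063·0.0172/1.37×10^-7 = 1.330×10^8 Pa.

133000 kPa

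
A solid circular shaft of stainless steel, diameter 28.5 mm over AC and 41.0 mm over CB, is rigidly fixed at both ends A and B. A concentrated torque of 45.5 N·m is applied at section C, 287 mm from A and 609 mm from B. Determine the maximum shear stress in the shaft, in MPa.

3.32 MPa

Compatibility: T_A·a/J_AC = T_B·b/J_CB with T_A + T_B = T₀.
J_AC = 6.48×10^-8 m⁴, J_CB = 2.77×10^-7 m⁴, so T_A = T₀·(J_AC/a)/((J_AC/a)+(J_CB/b)) = 15.07 N·m, T_B = 30.43 N·m.
τ in each portion: τ_AC = 3.32×10^6 Pa, τ_CB = 2.25×10^6 Pa; maximum is in AC.
τ_max = T_AC·r/J = 15.07·0.0143/6.48×10^-8 = 3.316×10^6 Pa.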